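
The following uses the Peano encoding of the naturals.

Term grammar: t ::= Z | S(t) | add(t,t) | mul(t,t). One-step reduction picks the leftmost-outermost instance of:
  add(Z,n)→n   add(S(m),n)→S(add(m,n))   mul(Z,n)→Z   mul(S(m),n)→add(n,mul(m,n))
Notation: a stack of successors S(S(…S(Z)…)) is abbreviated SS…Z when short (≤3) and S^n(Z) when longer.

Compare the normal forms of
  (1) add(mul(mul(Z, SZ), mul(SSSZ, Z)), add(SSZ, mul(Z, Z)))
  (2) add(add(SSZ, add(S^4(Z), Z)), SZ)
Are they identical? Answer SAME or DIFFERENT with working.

Term A:
  start: add(mul(mul(Z, SZ), mul(SSSZ, Z)), add(SSZ, mul(Z, Z)))
  [1] add(mul(Z, mul(SSSZ, Z)), add(SSZ, mul(Z, Z)))
  [2] add(Z, add(SSZ, mul(Z, Z)))
  [3] add(SSZ, mul(Z, Z))
  [4] S(add(SZ, mul(Z, Z)))
  [5] S(S(add(Z, mul(Z, Z))))
  [6] S(S(mul(Z, Z)))
  [7] SSZ

Term B:
  start: add(add(SSZ, add(S^4(Z), Z)), SZ)
  [1] add(S(add(SZ, add(S^4(Z), Z))), SZ)
  [2] S(add(add(SZ, add(S^4(Z), Z)), SZ))
  [3] S(add(S(add(Z, add(S^4(Z), Z))), SZ))
  [4] S(S(add(add(Z, add(S^4(Z), Z)), SZ)))
  [5] S(S(add(add(S^4(Z), Z), SZ)))
  [6] S(S(add(S(add(SSSZ, Z)), SZ)))
  [7] S(S(S(add(add(SSSZ, Z), SZ))))
  [8] S(S(S(add(S(add(SSZ, Z)), SZ))))
  [9] S(S(S(S(add(add(SSZ, Z), SZ)))))
  [10] S(S(S(S(add(S(add(SZ, Z)), SZ)))))
  [11] S(S(S(S(S(add(add(SZ, Z), SZ))))))
  [12] S(S(S(S(S(add(S(add(Z, Z)), SZ))))))
  [13] S(S(S(S(S(S(add(add(Z, Z), SZ)))))))
  [14] S(S(S(S(S(S(add(Z, SZ)))))))
  [15] S^7(Z)

Answer: DIFFERENT — A ⇓ SSZ, B ⇓ S^7(Z)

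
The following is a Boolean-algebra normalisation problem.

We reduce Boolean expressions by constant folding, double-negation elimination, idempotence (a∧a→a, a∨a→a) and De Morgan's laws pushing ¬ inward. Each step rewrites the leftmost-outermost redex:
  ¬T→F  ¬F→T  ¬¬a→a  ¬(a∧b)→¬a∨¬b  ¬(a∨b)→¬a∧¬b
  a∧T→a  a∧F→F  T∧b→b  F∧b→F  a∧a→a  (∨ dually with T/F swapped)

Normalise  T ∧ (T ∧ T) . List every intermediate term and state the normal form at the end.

  start: T ∧ (T ∧ T)
  step 1: T ∧ T
  step 2: T

Answer: normal form = T  (in 2 steps)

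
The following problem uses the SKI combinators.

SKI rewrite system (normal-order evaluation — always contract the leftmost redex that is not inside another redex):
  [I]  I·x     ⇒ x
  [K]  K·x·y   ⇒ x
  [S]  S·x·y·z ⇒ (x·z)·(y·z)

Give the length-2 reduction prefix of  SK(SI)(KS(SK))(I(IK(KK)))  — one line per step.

  start: SK(SI)(KS(SK))(I(IK(KK)))
  step 1: K(KS(SK))(SI(KS(SK)))(I(IK(KK)))
  step 2: KS(SK)(I(IK(KK)))

Answer: after 2 steps: KS(SK)(I(IK(KK)))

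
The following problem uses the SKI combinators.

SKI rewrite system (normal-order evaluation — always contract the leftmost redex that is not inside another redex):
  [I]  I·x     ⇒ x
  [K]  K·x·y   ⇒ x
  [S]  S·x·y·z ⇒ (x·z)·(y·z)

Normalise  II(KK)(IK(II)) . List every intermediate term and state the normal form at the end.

Answer: normal form = K  (in 3 steps)

Reduction:
  start: II(KK)(IK(II))
  [1] I(KK)(IK(II))
  [2] KK(IK(II))
  [3] K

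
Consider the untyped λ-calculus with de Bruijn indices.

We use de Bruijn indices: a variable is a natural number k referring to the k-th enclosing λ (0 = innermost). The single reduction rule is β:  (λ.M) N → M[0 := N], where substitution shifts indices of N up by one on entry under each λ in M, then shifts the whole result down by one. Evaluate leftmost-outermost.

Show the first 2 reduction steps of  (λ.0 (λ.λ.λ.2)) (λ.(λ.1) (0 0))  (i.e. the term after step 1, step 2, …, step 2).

  start: (λ.0 (λ.λ.λ.2)) (λ.(λ.1) (0 0))
  →1  (λ.(λ.1) (0 0)) (λ.λ.λ.2)
  →2  (λ.λ.λ.λ.2) ((λ.λ.λ.2) (λ.λ.λ.2))

Answer: after 2 steps: (λ.λ.λ.λ.2) ((λ.λ.λ.2) (λ.λ.λ.2))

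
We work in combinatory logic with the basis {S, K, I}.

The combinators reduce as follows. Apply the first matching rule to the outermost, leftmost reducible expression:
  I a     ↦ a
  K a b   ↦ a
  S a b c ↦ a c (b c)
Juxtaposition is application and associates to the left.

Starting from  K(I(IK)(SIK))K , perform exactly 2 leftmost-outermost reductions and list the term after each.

Answer: after 2 steps: IK(SIK)

Derivation:
  start: K(I(IK)(SIK))K
  [1] I(IK)(SIK)
  [2] IK(SIK)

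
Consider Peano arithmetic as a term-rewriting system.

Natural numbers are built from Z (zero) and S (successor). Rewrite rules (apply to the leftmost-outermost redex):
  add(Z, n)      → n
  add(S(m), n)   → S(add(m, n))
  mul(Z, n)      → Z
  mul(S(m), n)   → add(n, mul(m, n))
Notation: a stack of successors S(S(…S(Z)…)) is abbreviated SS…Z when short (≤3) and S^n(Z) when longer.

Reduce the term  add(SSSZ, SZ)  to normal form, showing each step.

  start: add(SSSZ, SZ)
  →1  S(add(SSZ, SZ))
  →2  S(S(add(SZ, SZ)))
  →3  S(S(S(add(Z, SZ))))
  →4  S^4(Z)

Answer: normal form = S^4(Z)  (in 4 steps)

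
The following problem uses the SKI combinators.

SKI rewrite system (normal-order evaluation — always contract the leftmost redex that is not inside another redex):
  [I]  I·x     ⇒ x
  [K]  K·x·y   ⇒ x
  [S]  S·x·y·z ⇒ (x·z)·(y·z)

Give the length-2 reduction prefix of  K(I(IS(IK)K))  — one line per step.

  start: K(I(IS(IK)K))
  [1] K(IS(IK)K)
  [2] K(S(IK)K)

Answer: after 2 steps: K(S(IK)K)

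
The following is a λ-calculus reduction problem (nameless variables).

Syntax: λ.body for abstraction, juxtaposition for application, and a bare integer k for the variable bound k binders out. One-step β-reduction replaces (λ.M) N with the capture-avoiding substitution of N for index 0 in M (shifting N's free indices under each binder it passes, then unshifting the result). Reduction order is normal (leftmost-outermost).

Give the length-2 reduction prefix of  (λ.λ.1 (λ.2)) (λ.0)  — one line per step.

  start: (λ.λ.1 (λ.2)) (λ.0)
  step 1: λ.(λ.0) (λ.λ.0)
  step 2: λ.λ.λ.0

Answer: after 2 steps: λ.λ.λ.0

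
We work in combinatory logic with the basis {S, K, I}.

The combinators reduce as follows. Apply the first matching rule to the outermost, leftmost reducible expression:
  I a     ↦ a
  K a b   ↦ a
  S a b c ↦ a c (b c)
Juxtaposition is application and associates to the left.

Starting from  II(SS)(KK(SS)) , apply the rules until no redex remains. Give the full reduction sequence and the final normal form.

  start: II(SS)(KK(SS))
  →1  I(SS)(KK(SS))
  →2  SS(KK(SS))
  →3  SSK

Answer: normal form = SSK  (in 3 steps)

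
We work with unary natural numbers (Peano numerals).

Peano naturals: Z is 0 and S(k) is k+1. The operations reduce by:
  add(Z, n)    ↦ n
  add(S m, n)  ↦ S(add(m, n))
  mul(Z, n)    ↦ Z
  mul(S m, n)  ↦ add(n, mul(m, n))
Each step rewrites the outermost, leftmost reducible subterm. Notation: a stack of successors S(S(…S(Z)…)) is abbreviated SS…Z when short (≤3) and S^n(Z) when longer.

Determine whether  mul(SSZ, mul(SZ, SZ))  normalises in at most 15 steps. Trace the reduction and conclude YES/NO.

Answer: YES — reaches normal form SSZ in 15 ≤ 15 steps

Derivation:
  start: mul(SSZ, mul(SZ, SZ))
  [1] add(mul(SZ, SZ), mul(SZ, mul(SZ, SZ)))
  [2] add(add(SZ, mul(Z, SZ)), mul(SZ, mul(SZ, SZ)))
  [3] add(S(add(Z, mul(Z, SZ))), mul(SZ, mul(SZ, SZ)))
  [4] S(add(add(Z, mul(Z, SZ)), mul(SZ, mul(SZ, SZ))))
  [5] S(add(mul(Z, SZ), mul(SZ, mul(SZ, SZ))))
  [6] S(add(Z, mul(SZ, mul(SZ, SZ))))
  [7] S(mul(SZ, mul(SZ, SZ)))
  [8] S(add(mul(SZ, SZ), mul(Z, mul(SZ, SZ))))
  [9] S(add(add(SZ, mul(Z, SZ)), mul(Z, mul(SZ, SZ))))
  [10] S(add(S(add(Z, mul(Z, SZ))), mul(Z, mul(SZ, SZ))))
  [11] S(S(add(add(Z, mul(Z, SZ)), mul(Z, mul(SZ, SZ)))))
  [12] S(S(add(mul(Z, SZ), mul(Z, mul(SZ, SZ)))))
  [13] S(S(add(Z, mul(Z, mul(SZ, SZ)))))
  [14] S(S(mul(Z, mul(SZ, SZ))))
  [15] SSZ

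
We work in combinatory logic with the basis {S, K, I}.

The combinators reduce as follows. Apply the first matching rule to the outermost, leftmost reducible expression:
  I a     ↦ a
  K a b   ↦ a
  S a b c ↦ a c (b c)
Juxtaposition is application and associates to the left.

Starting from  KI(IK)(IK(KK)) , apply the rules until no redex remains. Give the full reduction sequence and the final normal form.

  start: KI(IK)(IK(KK))
  [1] I(IK(KK))
  [2] IK(KK)
  [3] K(KK)

Answer: normal form = K(KK)  (in 3 steps)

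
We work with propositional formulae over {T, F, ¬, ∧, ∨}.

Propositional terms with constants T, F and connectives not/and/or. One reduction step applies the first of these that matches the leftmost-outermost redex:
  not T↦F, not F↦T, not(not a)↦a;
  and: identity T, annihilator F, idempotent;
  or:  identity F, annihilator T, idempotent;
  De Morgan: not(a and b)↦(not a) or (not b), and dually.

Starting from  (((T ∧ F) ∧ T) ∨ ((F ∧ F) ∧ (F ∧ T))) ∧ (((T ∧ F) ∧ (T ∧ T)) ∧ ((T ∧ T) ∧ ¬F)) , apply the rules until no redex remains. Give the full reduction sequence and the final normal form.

Answer: normal form = F  (in 6 steps)

Working:
  start: (((T ∧ F) ∧ T) ∨ ((F ∧ F) ∧ (F ∧ T))) ∧ (((T ∧ F) ∧ (T ∧ T)) ∧ ((T ∧ T) ∧ ¬F))
  step 1: ((T ∧ F) ∨ ((F ∧ F) ∧ (F ∧ T))) ∧ (((T ∧ F) ∧ (T ∧ T)) ∧ ((T ∧ T) ∧ ¬F))
  step 2: (F ∨ ((F ∧ F) ∧ (F ∧ T))) ∧ (((T ∧ F) ∧ (T ∧ T)) ∧ ((T ∧ T) ∧ ¬F))
  step 3: ((F ∧ F) ∧ (F ∧ T)) ∧ (((T ∧ F) ∧ (T ∧ T)) ∧ ((T ∧ T) ∧ ¬F))
  step 4: (F ∧ (F ∧ T)) ∧ (((T ∧ F) ∧ (T ∧ T)) ∧ ((T ∧ T) ∧ ¬F))
  step 5: F ∧ (((T ∧ F) ∧ (T ∧ T)) ∧ ((T ∧ T) ∧ ¬F))
  step 6: F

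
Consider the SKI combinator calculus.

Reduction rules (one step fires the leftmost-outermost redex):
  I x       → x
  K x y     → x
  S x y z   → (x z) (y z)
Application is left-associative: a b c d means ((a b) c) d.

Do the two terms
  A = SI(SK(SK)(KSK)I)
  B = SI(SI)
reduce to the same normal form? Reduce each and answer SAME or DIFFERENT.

Answer: SAME — A ⇓ SI(SI), B ⇓ SI(SI)

Working:
Term A:
  start: SI(SK(SK)(KSK)I)
  [1] SI(K(KSK)(SK(KSK))I)
  [2] SI(KSKI)
  [3] SI(SI)

Term B:
  start: SI(SI)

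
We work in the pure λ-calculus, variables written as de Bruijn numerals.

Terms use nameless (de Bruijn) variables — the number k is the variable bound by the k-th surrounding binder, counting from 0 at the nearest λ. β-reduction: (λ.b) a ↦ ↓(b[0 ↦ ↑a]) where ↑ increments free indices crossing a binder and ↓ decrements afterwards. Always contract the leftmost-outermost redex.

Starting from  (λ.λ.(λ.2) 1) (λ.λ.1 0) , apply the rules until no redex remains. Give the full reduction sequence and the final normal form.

  start: (λ.λ.(λ.2) 1) (λ.λ.1 0)
  →1  λ.(λ.λ.λ.1 0) (λ.λ.1 0)
  →2  λ.λ.λ.1 0

Answer: normal form = λ.λ.λ.1 0  (in 2 steps)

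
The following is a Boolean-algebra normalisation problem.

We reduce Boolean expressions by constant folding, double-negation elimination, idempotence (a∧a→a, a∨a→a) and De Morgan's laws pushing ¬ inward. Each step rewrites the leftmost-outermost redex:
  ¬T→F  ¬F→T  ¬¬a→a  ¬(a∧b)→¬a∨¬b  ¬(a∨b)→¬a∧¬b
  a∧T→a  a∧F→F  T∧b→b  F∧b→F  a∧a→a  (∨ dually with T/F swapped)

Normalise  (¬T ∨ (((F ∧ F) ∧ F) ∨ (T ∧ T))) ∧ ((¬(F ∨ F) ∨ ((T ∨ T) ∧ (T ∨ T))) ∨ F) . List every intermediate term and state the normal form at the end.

Answer: normal form = T  (in 11 steps)

Derivation:
  start: (¬T ∨ (((F ∧ F) ∧ F) ∨ (T ∧ T))) ∧ ((¬(F ∨ F) ∨ ((T ∨ T) ∧ (T ∨ T))) ∨ F)
  step 1: (F ∨ (((F ∧ F) ∧ F) ∨ (T ∧ T))) ∧ ((¬(F ∨ F) ∨ ((T ∨ T) ∧ (T ∨ T))) ∨ F)
  step 2: (((F ∧ F) ∧ F) ∨ (T ∧ T)) ∧ ((¬(F ∨ F) ∨ ((T ∨ T) ∧ (T ∨ T))) ∨ F)
  step 3: (F ∨ (T ∧ T)) ∧ ((¬(F ∨ F) ∨ ((T ∨ T) ∧ (T ∨ T))) ∨ F)
  step 4: (T ∧ T) ∧ ((¬(F ∨ F) ∨ ((T ∨ T) ∧ (T ∨ T))) ∨ F)
  step 5: T ∧ ((¬(F ∨ F) ∨ ((T ∨ T) ∧ (T ∨ T))) ∨ F)
  step 6: (¬(F ∨ F) ∨ ((T ∨ T) ∧ (T ∨ T))) ∨ F
  step 7: ¬(F ∨ F) ∨ ((T ∨ T) ∧ (T ∨ T))
  step 8: (¬F ∧ ¬F) ∨ ((T ∨ T) ∧ (T ∨ T))
  step 9: ¬F ∨ ((T ∨ T) ∧ (T ∨ T))
  step 10: T ∨ ((T ∨ T) ∧ (T ∨ T))
  step 11: T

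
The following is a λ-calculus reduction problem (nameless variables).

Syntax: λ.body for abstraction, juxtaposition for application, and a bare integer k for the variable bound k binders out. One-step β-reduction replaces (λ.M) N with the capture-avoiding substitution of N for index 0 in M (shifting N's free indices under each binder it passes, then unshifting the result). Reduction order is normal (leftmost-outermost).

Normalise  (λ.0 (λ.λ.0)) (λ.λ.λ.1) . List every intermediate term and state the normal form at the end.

  start: (λ.0 (λ.λ.0)) (λ.λ.λ.1)
  [1] (λ.λ.λ.1) (λ.λ.0)
  [2] λ.λ.1

Answer: normal form = λ.λ.1  (in 2 steps)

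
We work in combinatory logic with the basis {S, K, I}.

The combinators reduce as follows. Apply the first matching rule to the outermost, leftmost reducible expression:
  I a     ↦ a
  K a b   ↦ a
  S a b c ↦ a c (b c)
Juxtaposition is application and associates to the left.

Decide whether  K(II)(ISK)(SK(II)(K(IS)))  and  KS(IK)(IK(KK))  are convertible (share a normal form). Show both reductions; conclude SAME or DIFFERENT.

Answer: DIFFERENT — A ⇓ KS, B ⇓ S(K(KK))

Working:
Term A:
  start: K(II)(ISK)(SK(II)(K(IS)))
  →1  II(SK(II)(K(IS)))
  →2  I(SK(II)(K(IS)))
  →3  SK(II)(K(IS))
  →4  K(K(IS))(II(K(IS)))
  →5  K(IS)
  →6  KS

Term B:
  start: KS(IK)(IK(KK))
  →1  S(IK(KK))
  →2  S(K(KK))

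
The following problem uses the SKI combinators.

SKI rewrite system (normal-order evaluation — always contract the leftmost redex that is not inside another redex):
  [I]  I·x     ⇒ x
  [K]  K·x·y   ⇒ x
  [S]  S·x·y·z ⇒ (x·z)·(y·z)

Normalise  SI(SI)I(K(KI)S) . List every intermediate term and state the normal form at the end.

  start: SI(SI)I(K(KI)S)
  step 1: II(SII)(K(KI)S)
  step 2: I(SII)(K(KI)S)
  step 3: SII(K(KI)S)
  step 4: I(K(KI)S)(I(K(KI)S))
  step 5: K(KI)S(I(K(KI)S))
  step 6: KI(I(K(KI)S))
  step 7: I

Answer: normal form = I  (in 7 steps)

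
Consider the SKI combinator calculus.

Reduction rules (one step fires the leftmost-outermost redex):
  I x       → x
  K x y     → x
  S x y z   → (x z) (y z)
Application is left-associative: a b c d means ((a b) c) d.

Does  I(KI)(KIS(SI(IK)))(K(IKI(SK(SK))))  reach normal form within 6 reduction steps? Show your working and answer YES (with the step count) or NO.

  start: I(KI)(KIS(SI(IK)))(K(IKI(SK(SK))))
  [1] KI(KIS(SI(IK)))(K(IKI(SK(SK))))
  [2] I(K(IKI(SK(SK))))
  [3] K(IKI(SK(SK)))
  [4] K(KI(SK(SK)))
  [5] KI

Answer: YES — reaches normal form KI in 5 ≤ 6 steps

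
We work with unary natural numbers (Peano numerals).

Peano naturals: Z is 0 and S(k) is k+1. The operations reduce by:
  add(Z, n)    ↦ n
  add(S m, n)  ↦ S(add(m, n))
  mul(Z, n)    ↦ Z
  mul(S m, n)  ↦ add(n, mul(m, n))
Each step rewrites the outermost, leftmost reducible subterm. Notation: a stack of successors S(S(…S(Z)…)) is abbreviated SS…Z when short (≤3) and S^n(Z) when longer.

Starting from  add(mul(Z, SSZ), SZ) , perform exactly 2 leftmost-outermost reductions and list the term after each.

  start: add(mul(Z, SSZ), SZ)
  step 1: add(Z, SZ)
  step 2: SZ

Answer: after 2 steps: SZ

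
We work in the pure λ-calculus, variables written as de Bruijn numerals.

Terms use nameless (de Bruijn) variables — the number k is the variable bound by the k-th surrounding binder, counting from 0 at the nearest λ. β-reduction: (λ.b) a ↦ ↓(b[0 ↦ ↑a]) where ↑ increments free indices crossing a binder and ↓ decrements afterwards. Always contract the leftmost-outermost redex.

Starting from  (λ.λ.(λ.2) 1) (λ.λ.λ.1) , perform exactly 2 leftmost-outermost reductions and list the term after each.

Answer: after 2 steps: λ.λ.λ.λ.1

Reduction:
  start: (λ.λ.(λ.2) 1) (λ.λ.λ.1)
  [1] λ.(λ.λ.λ.λ.1) (λ.λ.λ.1)
  [2] λ.λ.λ.λ.1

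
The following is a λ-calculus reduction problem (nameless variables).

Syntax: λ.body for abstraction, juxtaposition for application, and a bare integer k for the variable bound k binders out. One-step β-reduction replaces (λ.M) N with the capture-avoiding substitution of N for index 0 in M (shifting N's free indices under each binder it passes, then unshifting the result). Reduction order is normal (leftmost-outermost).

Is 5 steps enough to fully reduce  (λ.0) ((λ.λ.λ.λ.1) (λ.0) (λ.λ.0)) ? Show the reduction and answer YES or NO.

  start: (λ.0) ((λ.λ.λ.λ.1) (λ.0) (λ.λ.0))
  →1  (λ.λ.λ.λ.1) (λ.0) (λ.λ.0)
  →2  (λ.λ.λ.1) (λ.λ.0)
  →3  λ.λ.1

Answer: YES — reaches normal form λ.λ.1 in 3 ≤ 5 steps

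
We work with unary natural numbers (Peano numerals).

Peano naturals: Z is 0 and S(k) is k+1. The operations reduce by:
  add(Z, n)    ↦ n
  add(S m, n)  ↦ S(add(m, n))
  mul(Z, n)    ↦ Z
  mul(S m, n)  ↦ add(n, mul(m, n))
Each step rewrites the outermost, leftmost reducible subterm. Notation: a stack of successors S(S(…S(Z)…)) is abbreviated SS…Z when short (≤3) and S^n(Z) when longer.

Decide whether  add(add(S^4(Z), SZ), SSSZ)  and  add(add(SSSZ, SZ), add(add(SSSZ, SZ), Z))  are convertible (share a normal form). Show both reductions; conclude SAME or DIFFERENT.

Term A:
  start: add(add(S^4(Z), SZ), SSSZ)
  step 1: add(S(add(SSSZ, SZ)), SSSZ)
  step 2: S(add(add(SSSZ, SZ), SSSZ))
  step 3: S(add(S(add(SSZ, SZ)), SSSZ))
  step 4: S(S(add(add(SSZ, SZ), SSSZ)))
  step 5: S(S(add(S(add(SZ, SZ)), SSSZ)))
  step 6: S(S(S(add(add(SZ, SZ), SSSZ))))
  step 7: S(S(S(add(S(add(Z, SZ)), SSSZ))))
  step 8: S(S(S(S(add(add(Z, SZ), SSSZ)))))
  step 9: S(S(S(S(add(SZ, SSSZ)))))
  step 10: S(S(S(S(S(add(Z, SSSZ))))))
  step 11: S^8(Z)

Term B:
  start: add(add(SSSZ, SZ), add(add(SSSZ, SZ), Z))
  step 1: add(S(add(SSZ, SZ)), add(add(SSSZ, SZ), Z))
  step 2: S(add(add(SSZ, SZ), add(add(SSSZ, SZ), Z)))
  step 3: S(add(S(add(SZ, SZ)), add(add(SSSZ, SZ), Z)))
  step 4: S(S(add(add(SZ, SZ), add(add(SSSZ, SZ), Z))))
  step 5: S(S(add(S(add(Z, SZ)), add(add(SSSZ, SZ), Z))))
  step 6: S(S(S(add(add(Z, SZ), add(add(SSSZ, SZ), Z)))))
  step 7: S(S(S(add(SZ, add(add(SSSZ, SZ), Z)))))
  step 8: S(S(S(S(add(Z, add(add(SSSZ, SZ), Z))))))
  step 9: S(S(S(S(add(add(SSSZ, SZ), Z)))))
  step 10: S(S(S(S(add(S(add(SSZ, SZ)), Z)))))
  step 11: S(S(S(S(S(add(add(SSZ, SZ), Z))))))
  step 12: S(S(S(S(S(add(S(add(SZ, SZ)), Z))))))
  step 13: S(S(S(S(S(S(add(add(SZ, SZ), Z)))))))
  step 14: S(S(S(S(S(S(add(S(add(Z, SZ)), Z)))))))
  step 15: S(S(S(S(S(S(S(add(add(Z, SZ), Z))))))))
  step 16: S(S(S(S(S(S(S(add(SZ, Z))))))))
  step 17: S(S(S(S(S(S(S(S(add(Z, Z)))))))))
  step 18: S^8(Z)

Answer: SAME — A ⇓ S^8(Z), B ⇓ S^8(Z)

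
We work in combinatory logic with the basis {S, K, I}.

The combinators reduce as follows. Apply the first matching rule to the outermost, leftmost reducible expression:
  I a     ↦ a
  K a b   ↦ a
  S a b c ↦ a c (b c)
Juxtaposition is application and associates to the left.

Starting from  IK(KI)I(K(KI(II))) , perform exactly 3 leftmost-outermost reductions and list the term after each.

Answer: after 3 steps: I

Reduction:
  start: IK(KI)I(K(KI(II)))
  [1] K(KI)I(K(KI(II)))
  [2] KI(K(KI(II)))
  [3] I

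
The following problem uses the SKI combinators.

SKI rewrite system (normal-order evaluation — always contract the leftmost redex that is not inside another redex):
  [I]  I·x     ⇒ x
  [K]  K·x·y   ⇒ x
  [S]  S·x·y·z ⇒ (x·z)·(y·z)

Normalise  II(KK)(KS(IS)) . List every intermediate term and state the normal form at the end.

  start: II(KK)(KS(IS))
  step 1: I(KK)(KS(IS))
  step 2: KK(KS(IS))
  step 3: K

Answer: normal form = K  (in 3 steps)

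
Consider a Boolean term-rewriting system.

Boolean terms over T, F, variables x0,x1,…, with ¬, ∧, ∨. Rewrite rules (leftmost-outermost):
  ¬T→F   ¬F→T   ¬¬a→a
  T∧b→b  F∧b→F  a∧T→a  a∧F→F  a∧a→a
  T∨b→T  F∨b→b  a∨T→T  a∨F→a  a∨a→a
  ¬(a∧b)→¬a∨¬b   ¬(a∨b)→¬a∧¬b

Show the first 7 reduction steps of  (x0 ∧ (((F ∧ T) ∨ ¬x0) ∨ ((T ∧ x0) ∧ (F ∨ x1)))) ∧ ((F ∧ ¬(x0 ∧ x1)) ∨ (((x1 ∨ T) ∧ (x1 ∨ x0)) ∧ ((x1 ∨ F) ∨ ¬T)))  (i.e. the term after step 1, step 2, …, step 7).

  start: (x0 ∧ (((F ∧ T) ∨ ¬x0) ∨ ((T ∧ x0) ∧ (F ∨ x1)))) ∧ ((F ∧ ¬(x0 ∧ x1)) ∨ (((x1 ∨ T) ∧ (x1 ∨ x0)) ∧ ((x1 ∨ F) ∨ ¬T)))
  step 1: (x0 ∧ ((F ∨ ¬x0) ∨ ((T ∧ x0) ∧ (F ∨ x1)))) ∧ ((F ∧ ¬(x0 ∧ x1)) ∨ (((x1 ∨ T) ∧ (x1 ∨ x0)) ∧ ((x1 ∨ F) ∨ ¬T)))
  step 2: (x0 ∧ (¬x0 ∨ ((T ∧ x0) ∧ (F ∨ x1)))) ∧ ((F ∧ ¬(x0 ∧ x1)) ∨ (((x1 ∨ T) ∧ (x1 ∨ x0)) ∧ ((x1 ∨ F) ∨ ¬T)))
  step 3: (x0 ∧ (¬x0 ∨ (x0 ∧ (F ∨ x1)))) ∧ ((F ∧ ¬(x0 ∧ x1)) ∨ (((x1 ∨ T) ∧ (x1 ∨ x0)) ∧ ((x1 ∨ F) ∨ ¬T)))
  step 4: (x0 ∧ (¬x0 ∨ (x0 ∧ x1))) ∧ ((F ∧ ¬(x0 ∧ x1)) ∨ (((x1 ∨ T) ∧ (x1 ∨ x0)) ∧ ((x1 ∨ F) ∨ ¬T)))
  step 5: (x0 ∧ (¬x0 ∨ (x0 ∧ x1))) ∧ (F ∨ (((x1 ∨ T) ∧ (x1 ∨ x0)) ∧ ((x1 ∨ F) ∨ ¬T)))
  step 6: (x0 ∧ (¬x0 ∨ (x0 ∧ x1))) ∧ (((x1 ∨ T) ∧ (x1 ∨ x0)) ∧ ((x1 ∨ F) ∨ ¬T))
  step 7: (x0 ∧ (¬x0 ∨ (x0 ∧ x1))) ∧ ((T ∧ (x1 ∨ x0)) ∧ ((x1 ∨ F) ∨ ¬T))

Answer: after 7 steps: (x0 ∧ (¬x0 ∨ (x0 ∧ x1))) ∧ ((T ∧ (x1 ∨ x0)) ∧ ((x1 ∨ F) ∨ ¬T))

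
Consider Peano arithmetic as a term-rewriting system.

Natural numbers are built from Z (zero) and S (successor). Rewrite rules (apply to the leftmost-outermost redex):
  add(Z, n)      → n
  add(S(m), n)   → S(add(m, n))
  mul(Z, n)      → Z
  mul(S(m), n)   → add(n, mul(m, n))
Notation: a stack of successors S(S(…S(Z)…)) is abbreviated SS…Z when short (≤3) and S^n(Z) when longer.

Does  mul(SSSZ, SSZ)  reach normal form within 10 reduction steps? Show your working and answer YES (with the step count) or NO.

  start: mul(SSSZ, SSZ)
  →1  add(SSZ, mul(SSZ, SSZ))
  →2  S(add(SZ, mul(SSZ, SSZ)))
  →3  S(S(add(Z, mul(SSZ, SSZ))))
  →4  S(S(mul(SSZ, SSZ)))
  →5  S(S(add(SSZ, mul(SZ, SSZ))))
  →6  S(S(S(add(SZ, mul(SZ, SSZ)))))
  →7  S(S(S(S(add(Z, mul(SZ, SSZ))))))
  →8  S(S(S(S(mul(SZ, SSZ)))))
  →9  S(S(S(S(add(SSZ, mul(Z, SSZ))))))
  →10  S(S(S(S(S(add(SZ, mul(Z, SSZ)))))))

Answer: NO — after 10 steps the term is S(S(S(S(S(add(SZ, mul(Z, SSZ))))))), not yet normal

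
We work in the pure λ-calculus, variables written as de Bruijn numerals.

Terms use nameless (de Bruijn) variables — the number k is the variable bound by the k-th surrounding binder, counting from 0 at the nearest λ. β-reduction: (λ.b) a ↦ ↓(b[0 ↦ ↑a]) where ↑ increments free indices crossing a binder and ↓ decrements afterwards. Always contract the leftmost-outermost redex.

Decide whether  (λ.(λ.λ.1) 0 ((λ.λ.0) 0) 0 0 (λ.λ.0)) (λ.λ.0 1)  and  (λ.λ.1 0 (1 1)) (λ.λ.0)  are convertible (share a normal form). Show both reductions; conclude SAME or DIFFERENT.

Answer: DIFFERENT — A ⇓ λ.0, B ⇓ λ.λ.0

Working:
Term A:
  start: (λ.(λ.λ.1) 0 ((λ.λ.0) 0) 0 0 (λ.λ.0)) (λ.λ.0 1)
  →1  (λ.λ.1) (λ.λ.0 1) ((λ.λ.0) (λ.λ.0 1)) (λ.λ.0 1) (λ.λ.0 1) (λ.λ.0)
  →2  (λ.λ.λ.0 1) ((λ.λ.0) (λ.λ.0 1)) (λ.λ.0 1) (λ.λ.0 1) (λ.λ.0)
  →3  (λ.λ.0 1) (λ.λ.0 1) (λ.λ.0 1) (λ.λ.0)
  →4  (λ.0 (λ.λ.0 1)) (λ.λ.0 1) (λ.λ.0)
  →5  (λ.λ.0 1) (λ.λ.0 1) (λ.λ.0)
  →6  (λ.0 (λ.λ.0 1)) (λ.λ.0)
  →7  (λ.λ.0) (λ.λ.0 1)
  →8  λ.0

Term B:
  start: (λ.λ.1 0 (1 1)) (λ.λ.0)
  →1  λ.(λ.λ.0) 0 ((λ.λ.0) (λ.λ.0))
  →2  λ.(λ.0) ((λ.λ.0) (λ.λ.0))
  →3  λ.(λ.λ.0) (λ.λ.0)
  →4  λ.λ.0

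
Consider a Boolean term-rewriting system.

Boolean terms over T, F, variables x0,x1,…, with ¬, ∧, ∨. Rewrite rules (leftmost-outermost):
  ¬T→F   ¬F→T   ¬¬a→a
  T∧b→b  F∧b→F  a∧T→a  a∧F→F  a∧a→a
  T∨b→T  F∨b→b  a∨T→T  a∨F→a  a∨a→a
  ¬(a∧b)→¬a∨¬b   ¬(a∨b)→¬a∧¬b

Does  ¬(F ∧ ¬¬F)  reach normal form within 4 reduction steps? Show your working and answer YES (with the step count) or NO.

  start: ¬(F ∧ ¬¬F)
  →1  ¬F ∨ ¬¬¬F
  →2  T ∨ ¬¬¬F
  →3  T

Answer: YES — reaches normal form T in 3 ≤ 4 steps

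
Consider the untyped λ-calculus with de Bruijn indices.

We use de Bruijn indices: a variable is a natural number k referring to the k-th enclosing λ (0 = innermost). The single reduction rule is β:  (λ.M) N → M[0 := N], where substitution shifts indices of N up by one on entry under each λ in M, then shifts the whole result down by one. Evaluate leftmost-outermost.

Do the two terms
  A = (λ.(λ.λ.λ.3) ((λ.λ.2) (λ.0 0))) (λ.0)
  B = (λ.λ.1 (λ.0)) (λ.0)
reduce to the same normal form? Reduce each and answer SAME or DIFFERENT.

Answer: DIFFERENT — A ⇓ λ.λ.λ.0, B ⇓ λ.λ.0

Working:
Term A:
  start: (λ.(λ.λ.λ.3) ((λ.λ.2) (λ.0 0))) (λ.0)
  →1  (λ.λ.λ.λ.0) ((λ.λ.λ.0) (λ.0 0))
  →2  λ.λ.λ.0

Term B:
  start: (λ.λ.1 (λ.0)) (λ.0)
  →1  λ.(λ.0) (λ.0)
  →2  λ.λ.0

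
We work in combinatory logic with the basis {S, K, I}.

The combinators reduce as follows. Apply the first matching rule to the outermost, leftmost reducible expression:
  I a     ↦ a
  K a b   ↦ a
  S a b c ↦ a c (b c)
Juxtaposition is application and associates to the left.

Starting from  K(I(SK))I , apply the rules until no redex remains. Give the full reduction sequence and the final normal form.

  start: K(I(SK))I
  step 1: I(SK)
  step 2: SK

Answer: normal form = SK  (in 2 steps)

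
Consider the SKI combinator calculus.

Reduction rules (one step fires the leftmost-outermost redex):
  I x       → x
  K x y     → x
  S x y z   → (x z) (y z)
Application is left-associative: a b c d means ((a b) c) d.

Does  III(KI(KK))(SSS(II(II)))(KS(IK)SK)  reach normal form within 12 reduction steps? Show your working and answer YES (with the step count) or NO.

Answer: NO — after 12 steps the term is SSK(S(II(II))(KS(IK)SK)), not yet normal

Working:
  start: III(KI(KK))(SSS(II(II)))(KS(IK)SK)
  →1  II(KI(KK))(SSS(II(II)))(KS(IK)SK)
  →2  I(KI(KK))(SSS(II(II)))(KS(IK)SK)
  →3  KI(KK)(SSS(II(II)))(KS(IK)SK)
  →4  I(SSS(II(II)))(KS(IK)SK)
  →5  SSS(II(II))(KS(IK)SK)
  →6  S(II(II))(S(II(II)))(KS(IK)SK)
  →7  II(II)(KS(IK)SK)(S(II(II))(KS(IK)SK))
  →8  I(II)(KS(IK)SK)(S(II(II))(KS(IK)SK))
  →9  II(KS(IK)SK)(S(II(II))(KS(IK)SK))
  →10  I(KS(IK)SK)(S(II(II))(KS(IK)SK))
  →11  KS(IK)SK(S(II(II))(KS(IK)SK))
  →12  SSK(S(II(II))(KS(IK)SK))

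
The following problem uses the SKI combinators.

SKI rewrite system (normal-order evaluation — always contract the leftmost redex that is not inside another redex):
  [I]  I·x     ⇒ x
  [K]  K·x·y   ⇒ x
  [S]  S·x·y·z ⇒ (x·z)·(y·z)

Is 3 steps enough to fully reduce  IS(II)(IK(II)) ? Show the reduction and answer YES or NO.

  start: IS(II)(IK(II))
  step 1: S(II)(IK(II))
  step 2: SI(IK(II))
  step 3: SI(K(II))

Answer: NO — after 3 steps the term is SI(K(II)), not yet normal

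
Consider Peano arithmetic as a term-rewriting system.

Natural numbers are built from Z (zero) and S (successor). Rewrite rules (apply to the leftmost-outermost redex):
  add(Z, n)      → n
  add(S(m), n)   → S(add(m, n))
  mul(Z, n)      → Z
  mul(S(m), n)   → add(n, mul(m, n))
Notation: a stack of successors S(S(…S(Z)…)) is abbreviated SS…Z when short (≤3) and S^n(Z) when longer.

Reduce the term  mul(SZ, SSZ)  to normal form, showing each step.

  start: mul(SZ, SSZ)
  [1] add(SSZ, mul(Z, SSZ))
  [2] S(add(SZ, mul(Z, SSZ)))
  [3] S(S(add(Z, mul(Z, SSZ))))
  [4] S(S(mul(Z, SSZ)))
  [5] SSZ

Answer: normal form = SSZ  (in 5 steps)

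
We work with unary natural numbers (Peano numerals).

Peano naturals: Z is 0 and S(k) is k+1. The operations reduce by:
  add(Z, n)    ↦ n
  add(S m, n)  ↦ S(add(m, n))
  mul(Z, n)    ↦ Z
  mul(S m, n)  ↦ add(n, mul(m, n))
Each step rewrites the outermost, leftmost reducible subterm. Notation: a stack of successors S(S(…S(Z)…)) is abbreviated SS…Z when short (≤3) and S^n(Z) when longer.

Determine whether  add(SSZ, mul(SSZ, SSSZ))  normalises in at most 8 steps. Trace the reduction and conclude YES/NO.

  start: add(SSZ, mul(SSZ, SSSZ))
  →1  S(add(SZ, mul(SSZ, SSSZ)))
  →2  S(S(add(Z, mul(SSZ, SSSZ))))
  →3  S(S(mul(SSZ, SSSZ)))
  →4  S(S(add(SSSZ, mul(SZ, SSSZ))))
  →5  S(S(S(add(SSZ, mul(SZ, SSSZ)))))
  →6  S(S(S(S(add(SZ, mul(SZ, SSSZ))))))
  →7  S(S(S(S(S(add(Z, mul(SZ, SSSZ)))))))
  →8  S(S(S(S(S(mul(SZ, SSSZ))))))

Answer: NO — after 8 steps the term is S(S(S(S(S(mul(SZ, SSSZ)))))), not yet normal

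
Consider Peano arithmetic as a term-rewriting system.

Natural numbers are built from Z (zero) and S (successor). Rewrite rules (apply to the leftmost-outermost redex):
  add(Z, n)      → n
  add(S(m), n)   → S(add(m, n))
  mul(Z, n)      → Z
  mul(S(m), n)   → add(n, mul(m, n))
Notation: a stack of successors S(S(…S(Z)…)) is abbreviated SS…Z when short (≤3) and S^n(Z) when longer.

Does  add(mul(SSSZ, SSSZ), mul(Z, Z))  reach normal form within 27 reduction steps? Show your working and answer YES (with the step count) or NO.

Answer: YES — reaches normal form S^9(Z) in 27 ≤ 27 steps

Reduction:
  start: add(mul(SSSZ, SSSZ), mul(Z, Z))
  step 1: add(add(SSSZ, mul(SSZ, SSSZ)), mul(Z, Z))
  step 2: add(S(add(SSZ, mul(SSZ, SSSZ))), mul(Z, Z))
  step 3: S(add(add(SSZ, mul(SSZ, SSSZ)), mul(Z, Z)))
  step 4: S(add(S(add(SZ, mul(SSZ, SSSZ))), mul(Z, Z)))
  step 5: S(S(add(add(SZ, mul(SSZ, SSSZ)), mul(Z, Z))))
  step 6: S(S(add(S(add(Z, mul(SSZ, SSSZ))), mul(Z, Z))))
  step 7: S(S(S(add(add(Z, mul(SSZ, SSSZ)), mul(Z, Z)))))
  step 8: S(S(S(add(mul(SSZ, SSSZ), mul(Z, Z)))))
  step 9: S(S(S(add(add(SSSZ, mul(SZ, SSSZ)), mul(Z, Z)))))
  step 10: S(S(S(add(S(add(SSZ, mul(SZ, SSSZ))), mul(Z, Z)))))
  step 11: S(S(S(S(add(add(SSZ, mul(SZ, SSSZ)), mul(Z, Z))))))
  step 12: S(S(S(S(add(S(add(SZ, mul(SZ, SSSZ))), mul(Z, Z))))))
  step 13: S(S(S(S(S(add(add(SZ, mul(SZ, SSSZ)), mul(Z, Z)))))))
  step 14: S(S(S(S(S(add(S(add(Z, mul(SZ, SSSZ))), mul(Z, Z)))))))
  step 15: S(S(S(S(S(S(add(add(Z, mul(SZ, SSSZ)), mul(Z, Z))))))))
  step 16: S(S(S(S(S(S(add(mul(SZ, SSSZ), mul(Z, Z))))))))
  step 17: S(S(S(S(S(S(add(add(SSSZ, mul(Z, SSSZ)), mul(Z, Z))))))))
  step 18: S(S(S(S(S(S(add(S(add(SSZ, mul(Z, SSSZ))), mul(Z, Z))))))))
  step 19: S(S(S(S(S(S(S(add(add(SSZ, mul(Z, SSSZ)), mul(Z, Z)))))))))
  step 20: S(S(S(S(S(S(S(add(S(add(SZ, mul(Z, SSSZ))), mul(Z, Z)))))))))
  step 21: S(S(S(S(S(S(S(S(add(add(SZ, mul(Z, SSSZ)), mul(Z, Z))))))))))
  step 22: S(S(S(S(S(S(S(S(add(S(add(Z, mul(Z, SSSZ))), mul(Z, Z))))))))))
  step 23: S(S(S(S(S(S(S(S(S(add(add(Z, mul(Z, SSSZ)), mul(Z, Z)))))))))))
  step 24: S(S(S(S(S(S(S(S(S(add(mul(Z, SSSZ), mul(Z, Z)))))))))))
  step 25: S(S(S(S(S(S(S(S(S(add(Z, mul(Z, Z)))))))))))
  step 26: S(S(S(S(S(S(S(S(S(mul(Z, Z))))))))))
  step 27: S^9(Z)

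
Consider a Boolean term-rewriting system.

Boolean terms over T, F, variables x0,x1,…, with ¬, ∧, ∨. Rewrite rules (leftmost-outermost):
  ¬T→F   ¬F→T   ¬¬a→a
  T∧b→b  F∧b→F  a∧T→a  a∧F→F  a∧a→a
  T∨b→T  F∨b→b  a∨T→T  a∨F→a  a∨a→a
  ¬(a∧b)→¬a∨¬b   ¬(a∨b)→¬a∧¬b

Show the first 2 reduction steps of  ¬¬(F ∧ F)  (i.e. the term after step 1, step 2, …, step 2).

  start: ¬¬(F ∧ F)
  step 1: F ∧ F
  step 2: F

Answer: after 2 steps: F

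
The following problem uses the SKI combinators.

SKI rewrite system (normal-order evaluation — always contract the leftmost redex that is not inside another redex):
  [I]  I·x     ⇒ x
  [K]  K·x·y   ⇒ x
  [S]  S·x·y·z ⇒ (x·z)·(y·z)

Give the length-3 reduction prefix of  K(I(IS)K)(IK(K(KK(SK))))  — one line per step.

Answer: after 3 steps: SK

Reduction:
  start: K(I(IS)K)(IK(K(KK(SK))))
  →1  I(IS)K
  →2  ISK
  →3  SK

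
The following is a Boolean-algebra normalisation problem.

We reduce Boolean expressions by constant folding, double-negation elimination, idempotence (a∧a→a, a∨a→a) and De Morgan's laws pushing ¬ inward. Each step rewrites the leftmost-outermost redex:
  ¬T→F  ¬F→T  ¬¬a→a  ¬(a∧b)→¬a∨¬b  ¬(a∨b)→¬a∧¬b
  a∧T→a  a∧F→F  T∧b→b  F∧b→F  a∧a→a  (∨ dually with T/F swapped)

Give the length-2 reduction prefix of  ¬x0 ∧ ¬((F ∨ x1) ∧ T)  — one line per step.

  start: ¬x0 ∧ ¬((F ∨ x1) ∧ T)
  →1  ¬x0 ∧ (¬(F ∨ x1) ∨ ¬T)
  →2  ¬x0 ∧ ((¬F ∧ ¬x1) ∨ ¬T)

Answer: after 2 steps: ¬x0 ∧ ((¬F ∧ ¬x1) ∨ ¬T)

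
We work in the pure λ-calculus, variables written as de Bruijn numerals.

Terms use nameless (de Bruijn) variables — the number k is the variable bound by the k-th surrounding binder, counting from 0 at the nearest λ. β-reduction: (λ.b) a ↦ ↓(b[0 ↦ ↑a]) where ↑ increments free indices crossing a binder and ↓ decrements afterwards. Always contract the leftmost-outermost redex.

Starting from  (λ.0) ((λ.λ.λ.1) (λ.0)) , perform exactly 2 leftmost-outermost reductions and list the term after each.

  start: (λ.0) ((λ.λ.λ.1) (λ.0))
  →1  (λ.λ.λ.1) (λ.0)
  →2  λ.λ.1

Answer: after 2 steps: λ.λ.1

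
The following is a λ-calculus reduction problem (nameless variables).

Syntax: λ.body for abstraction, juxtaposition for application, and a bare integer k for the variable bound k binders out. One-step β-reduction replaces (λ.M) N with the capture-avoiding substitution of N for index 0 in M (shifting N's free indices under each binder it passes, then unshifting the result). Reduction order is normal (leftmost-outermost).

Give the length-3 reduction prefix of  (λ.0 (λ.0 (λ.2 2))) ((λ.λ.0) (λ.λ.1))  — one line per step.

Answer: after 3 steps: λ.0 (λ.(λ.λ.0) (λ.λ.1) ((λ.λ.0) (λ.λ.1)))

Reduction:
  start: (λ.0 (λ.0 (λ.2 2))) ((λ.λ.0) (λ.λ.1))
  [1] (λ.λ.0) (λ.λ.1) (λ.0 (λ.(λ.λ.0) (λ.λ.1) ((λ.λ.0) (λ.λ.1))))
  [2] (λ.0) (λ.0 (λ.(λ.λ.0) (λ.λ.1) ((λ.λ.0) (λ.λ.1))))
  [3] λ.0 (λ.(λ.λ.0) (λ.λ.1) ((λ.λ.0) (λ.λ.1)))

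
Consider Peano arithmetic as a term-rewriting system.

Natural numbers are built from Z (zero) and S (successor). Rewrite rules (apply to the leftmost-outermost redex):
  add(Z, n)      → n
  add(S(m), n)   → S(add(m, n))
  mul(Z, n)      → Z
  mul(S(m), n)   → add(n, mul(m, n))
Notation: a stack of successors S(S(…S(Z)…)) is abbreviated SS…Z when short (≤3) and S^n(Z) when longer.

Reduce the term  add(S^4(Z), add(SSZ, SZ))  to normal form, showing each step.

  start: add(S^4(Z), add(SSZ, SZ))
  step 1: S(add(SSSZ, add(SSZ, SZ)))
  step 2: S(S(add(SSZ, add(SSZ, SZ))))
  step 3: S(S(S(add(SZ, add(SSZ, SZ)))))
  step 4: S(S(S(S(add(Z, add(SSZ, SZ))))))
  step 5: S(S(S(S(add(SSZ, SZ)))))
  step 6: S(S(S(S(S(add(SZ, SZ))))))
  step 7: S(S(S(S(S(S(add(Z, SZ)))))))
  step 8: S^7(Z)

Answer: normal form = S^7(Z)  (in 8 steps)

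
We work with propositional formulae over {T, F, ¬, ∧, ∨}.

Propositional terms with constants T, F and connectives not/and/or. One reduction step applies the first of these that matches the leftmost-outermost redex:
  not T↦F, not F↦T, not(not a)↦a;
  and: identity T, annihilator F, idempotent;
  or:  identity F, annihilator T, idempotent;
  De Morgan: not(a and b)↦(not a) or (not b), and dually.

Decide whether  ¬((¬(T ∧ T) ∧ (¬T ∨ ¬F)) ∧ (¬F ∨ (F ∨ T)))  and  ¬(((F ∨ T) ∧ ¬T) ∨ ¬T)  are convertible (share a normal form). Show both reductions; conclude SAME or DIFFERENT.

Term A:
  start: ¬((¬(T ∧ T) ∧ (¬T ∨ ¬F)) ∧ (¬F ∨ (F ∨ T)))
  [1] ¬(¬(T ∧ T) ∧ (¬T ∨ ¬F)) ∨ ¬(¬F ∨ (F ∨ T))
  [2] (¬¬(T ∧ T) ∨ ¬(¬T ∨ ¬F)) ∨ ¬(¬F ∨ (F ∨ T))
  [3] ((T ∧ T) ∨ ¬(¬T ∨ ¬F)) ∨ ¬(¬F ∨ (F ∨ T))
  [4] (T ∨ ¬(¬T ∨ ¬F)) ∨ ¬(¬F ∨ (F ∨ T))
  [5] T ∨ ¬(¬F ∨ (F ∨ T))
  [6] T

Term B:
  start: ¬(((F ∨ T) ∧ ¬T) ∨ ¬T)
  [1] ¬((F ∨ T) ∧ ¬T) ∧ ¬¬T
  [2] (¬(F ∨ T) ∨ ¬¬T) ∧ ¬¬T
  [3] ((¬F ∧ ¬T) ∨ ¬¬T) ∧ ¬¬T
  [4] ((T ∧ ¬T) ∨ ¬¬T) ∧ ¬¬T
  [5] (¬T ∨ ¬¬T) ∧ ¬¬T
  [6] (F ∨ ¬¬T) ∧ ¬¬T
  [7] ¬¬T ∧ ¬¬T
  [8] ¬¬T
  [9] T

Answer: SAME — A ⇓ T, B ⇓ T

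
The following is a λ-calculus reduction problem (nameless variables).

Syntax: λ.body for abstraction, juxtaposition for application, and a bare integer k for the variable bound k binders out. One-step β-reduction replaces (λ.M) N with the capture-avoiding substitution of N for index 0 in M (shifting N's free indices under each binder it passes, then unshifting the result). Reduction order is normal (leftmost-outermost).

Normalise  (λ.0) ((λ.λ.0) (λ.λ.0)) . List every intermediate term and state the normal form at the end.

  start: (λ.0) ((λ.λ.0) (λ.λ.0))
  step 1: (λ.λ.0) (λ.λ.0)
  step 2: λ.0

Answer: normal form = λ.0  (in 2 steps)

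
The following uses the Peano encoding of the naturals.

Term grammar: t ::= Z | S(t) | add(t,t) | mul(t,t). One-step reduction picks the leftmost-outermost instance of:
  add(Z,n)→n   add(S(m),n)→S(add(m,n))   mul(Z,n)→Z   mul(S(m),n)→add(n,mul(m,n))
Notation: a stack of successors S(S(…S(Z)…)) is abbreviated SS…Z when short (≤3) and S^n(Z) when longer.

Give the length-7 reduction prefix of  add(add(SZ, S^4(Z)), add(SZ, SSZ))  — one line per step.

Answer: after 7 steps: S(S(S(S(S(add(Z, add(SZ, SSZ)))))))

Working:
  start: add(add(SZ, S^4(Z)), add(SZ, SSZ))
  [1] add(S(add(Z, S^4(Z))), add(SZ, SSZ))
  [2] S(add(add(Z, S^4(Z)), add(SZ, SSZ)))
  [3] S(add(S^4(Z), add(SZ, SSZ)))
  [4] S(S(add(SSSZ, add(SZ, SSZ))))
  [5] S(S(S(add(SSZ, add(SZ, SSZ)))))
  [6] S(S(S(S(add(SZ, add(SZ, SSZ))))))
  [7] S(S(S(S(S(add(Z, add(SZ, SSZ)))))))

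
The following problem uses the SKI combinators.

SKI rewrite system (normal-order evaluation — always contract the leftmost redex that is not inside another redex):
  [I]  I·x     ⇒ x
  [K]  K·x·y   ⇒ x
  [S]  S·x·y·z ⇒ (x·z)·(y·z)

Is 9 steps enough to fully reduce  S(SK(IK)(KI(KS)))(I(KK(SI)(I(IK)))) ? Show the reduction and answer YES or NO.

Answer: YES — reaches normal form SI(KK) in 7 ≤ 9 steps

Reduction:
  start: S(SK(IK)(KI(KS)))(I(KK(SI)(I(IK))))
  step 1: S(K(KI(KS))(IK(KI(KS))))(I(KK(SI)(I(IK))))
  step 2: S(KI(KS))(I(KK(SI)(I(IK))))
  step 3: SI(I(KK(SI)(I(IK))))
  step 4: SI(KK(SI)(I(IK)))
  step 5: SI(K(I(IK)))
  step 6: SI(K(IK))
  step 7: SI(KK)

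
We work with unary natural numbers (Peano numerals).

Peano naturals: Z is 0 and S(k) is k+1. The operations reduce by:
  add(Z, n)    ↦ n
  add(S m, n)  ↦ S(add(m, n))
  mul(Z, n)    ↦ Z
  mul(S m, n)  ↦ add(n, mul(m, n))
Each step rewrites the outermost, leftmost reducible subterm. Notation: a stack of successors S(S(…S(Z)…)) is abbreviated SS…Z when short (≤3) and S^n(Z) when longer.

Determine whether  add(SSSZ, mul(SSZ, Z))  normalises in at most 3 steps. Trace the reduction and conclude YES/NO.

Answer: NO — after 3 steps the term is S(S(S(add(Z, mul(SSZ, Z))))), not yet normal

Reduction:
  start: add(SSSZ, mul(SSZ, Z))
  [1] S(add(SSZ, mul(SSZ, Z)))
  [2] S(S(add(SZ, mul(SSZ, Z))))
  [3] S(S(S(add(Z, mul(SSZ, Z)))))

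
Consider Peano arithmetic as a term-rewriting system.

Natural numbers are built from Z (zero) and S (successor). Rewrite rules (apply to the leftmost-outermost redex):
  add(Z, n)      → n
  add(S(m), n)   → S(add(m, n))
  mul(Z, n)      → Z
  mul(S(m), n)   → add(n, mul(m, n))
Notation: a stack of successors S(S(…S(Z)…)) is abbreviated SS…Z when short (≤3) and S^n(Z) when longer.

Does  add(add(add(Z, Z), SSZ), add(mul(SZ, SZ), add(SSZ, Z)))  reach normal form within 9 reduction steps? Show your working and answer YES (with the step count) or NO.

Answer: NO — after 9 steps the term is S(S(S(add(mul(Z, SZ), add(SSZ, Z))))), not yet normal

Derivation:
  start: add(add(add(Z, Z), SSZ), add(mul(SZ, SZ), add(SSZ, Z)))
  [1] add(add(Z, SSZ), add(mul(SZ, SZ), add(SSZ, Z)))
  [2] add(SSZ, add(mul(SZ, SZ), add(SSZ, Z)))
  [3] S(add(SZ, add(mul(SZ, SZ), add(SSZ, Z))))
  [4] S(S(add(Z, add(mul(SZ, SZ), add(SSZ, Z)))))
  [5] S(S(add(mul(SZ, SZ), add(SSZ, Z))))
  [6] S(S(add(add(SZ, mul(Z, SZ)), add(SSZ, Z))))
  [7] S(S(add(S(add(Z, mul(Z, SZ))), add(SSZ, Z))))
  [8] S(S(S(add(add(Z, mul(Z, SZ)), add(SSZ, Z)))))
  [9] S(S(S(add(mul(Z, SZ), add(SSZ, Z)))))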